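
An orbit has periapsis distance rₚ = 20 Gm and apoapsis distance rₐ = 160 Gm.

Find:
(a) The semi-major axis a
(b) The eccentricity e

Convert to SI: rₚ = 20 Gm = 2e+10 m; rₐ = 160 Gm = 1.6e+11 m.
(a) a = (rₚ + rₐ) / 2 = (2e+10 + 1.6e+11) / 2 ≈ 9e+10 m = 90 Gm.
(b) e = (rₐ − rₚ) / (rₐ + rₚ) = (1.6e+11 − 2e+10) / (1.6e+11 + 2e+10) ≈ 0.7778.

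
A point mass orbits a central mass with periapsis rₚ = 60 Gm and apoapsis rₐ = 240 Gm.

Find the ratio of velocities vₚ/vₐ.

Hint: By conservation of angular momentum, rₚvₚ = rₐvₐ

Convert to SI: rₚ = 60 Gm = 6e+10 m; rₐ = 240 Gm = 2.4e+11 m.
Conservation of angular momentum gives rₚvₚ = rₐvₐ, so vₚ/vₐ = rₐ/rₚ.
vₚ/vₐ = 2.4e+11 / 6e+10 ≈ 4.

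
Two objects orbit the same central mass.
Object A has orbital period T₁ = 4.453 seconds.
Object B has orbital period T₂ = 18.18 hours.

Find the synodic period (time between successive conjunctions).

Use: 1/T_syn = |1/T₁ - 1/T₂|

Convert to SI: T₂ = 18.18 hours = 65448 s.
T_syn = |T₁ · T₂ / (T₁ − T₂)|.
T_syn = |4.453 · 65448 / (4.453 − 65448)| s ≈ 4.453 s = 4.453 seconds.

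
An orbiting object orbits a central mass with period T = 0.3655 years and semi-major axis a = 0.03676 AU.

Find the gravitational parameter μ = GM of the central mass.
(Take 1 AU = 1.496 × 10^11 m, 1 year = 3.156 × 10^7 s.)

Convert to SI: T = 0.3655 years = 1.15352e+07 s; a = 0.03676 AU = 5.4993e+09 m.
GM = 4π² · a³ / T².
GM = 4π² · (5.4993e+09)³ / (1.15352e+07)² m³/s² ≈ 4.934e+16 m³/s² = 4.934 × 10^16 m³/s².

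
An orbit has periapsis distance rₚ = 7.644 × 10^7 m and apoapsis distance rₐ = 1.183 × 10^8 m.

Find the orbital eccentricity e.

e = (rₐ − rₚ) / (rₐ + rₚ).
e = (1.183e+08 − 7.644e+07) / (1.183e+08 + 7.644e+07) = 4.186e+07 / 1.9474e+08 ≈ 0.215.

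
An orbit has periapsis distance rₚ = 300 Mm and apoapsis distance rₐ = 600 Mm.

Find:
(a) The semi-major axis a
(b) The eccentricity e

Convert to SI: rₚ = 300 Mm = 3e+08 m; rₐ = 600 Mm = 6e+08 m.
(a) a = (rₚ + rₐ) / 2 = (3e+08 + 6e+08) / 2 ≈ 4.5e+08 m = 450 Mm.
(b) e = (rₐ − rₚ) / (rₐ + rₚ) = (6e+08 − 3e+08) / (6e+08 + 3e+08) ≈ 0.3333.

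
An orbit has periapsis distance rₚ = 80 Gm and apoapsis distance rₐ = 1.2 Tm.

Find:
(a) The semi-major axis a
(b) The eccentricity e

Convert to SI: rₚ = 80 Gm = 8e+10 m; rₐ = 1.2 Tm = 1.2e+12 m.
(a) a = (rₚ + rₐ) / 2 = (8e+10 + 1.2e+12) / 2 ≈ 6.4e+11 m = 640 Gm.
(b) e = (rₐ − rₚ) / (rₐ + rₚ) = (1.2e+12 − 8e+10) / (1.2e+12 + 8e+10) ≈ 0.875.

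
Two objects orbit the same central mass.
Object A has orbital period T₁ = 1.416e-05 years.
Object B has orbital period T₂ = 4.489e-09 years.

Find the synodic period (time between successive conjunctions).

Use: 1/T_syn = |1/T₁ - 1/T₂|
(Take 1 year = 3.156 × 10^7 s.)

Convert to SI: T₁ = 1.416e-05 years = 446.89 s; T₂ = 4.489e-09 years = 0.141673 s.
T_syn = |T₁ · T₂ / (T₁ − T₂)|.
T_syn = |446.89 · 0.141673 / (446.89 − 0.141673)| s ≈ 0.1417 s = 4.49e-09 years.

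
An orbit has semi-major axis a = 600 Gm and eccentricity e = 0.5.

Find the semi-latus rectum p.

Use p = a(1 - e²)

Convert to SI: a = 600 Gm = 6e+11 m.
p = a (1 − e²).
p = 6e+11 · (1 − (0.5)²) = 6e+11 · 0.75 ≈ 4.5e+11 m = 450 Gm.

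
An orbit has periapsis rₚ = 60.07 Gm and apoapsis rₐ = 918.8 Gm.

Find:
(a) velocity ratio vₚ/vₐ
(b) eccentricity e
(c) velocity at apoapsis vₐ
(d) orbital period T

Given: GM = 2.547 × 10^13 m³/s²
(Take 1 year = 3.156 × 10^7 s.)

Convert to SI: rₚ = 60.07 Gm = 6.007e+10 m; rₐ = 918.8 Gm = 9.188e+11 m.
(a) Conservation of angular momentum (rₚvₚ = rₐvₐ) gives vₚ/vₐ = rₐ/rₚ = 9.188e+11/6.007e+10 ≈ 15.3
(b) e = (rₐ − rₚ)/(rₐ + rₚ) = (9.188e+11 − 6.007e+10)/(9.188e+11 + 6.007e+10) ≈ 0.8773
(c) With a = (rₚ + rₐ)/2 = 4.89435e+11 m, vₐ = √(GM (2/rₐ − 1/a)) = √(2.547e+13 · (2/9.188e+11 − 1/4.89435e+11)) m/s ≈ 1.845 m/s
(d) With a = (rₚ + rₐ)/2 = 4.89435e+11 m, T = 2π √(a³/GM) = 2π √((4.89435e+11)³/2.547e+13) s ≈ 4.263e+11 s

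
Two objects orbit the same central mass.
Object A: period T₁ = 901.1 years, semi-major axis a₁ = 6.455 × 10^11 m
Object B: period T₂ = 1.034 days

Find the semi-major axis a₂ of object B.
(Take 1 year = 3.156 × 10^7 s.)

Convert to SI: T₁ = 901.1 years = 2.84387e+10 s; T₂ = 1.034 days = 89337.6 s.
Kepler's third law: (T₁/T₂)² = (a₁/a₂)³ ⇒ a₂ = a₁ · (T₂/T₁)^(2/3).
T₂/T₁ = 89337.6 / 2.84387e+10 = 3.14141e-06.
a₂ = 6.455e+11 · (3.14141e-06)^(2/3) m ≈ 1.385e+08 m = 1.385 × 10^8 m.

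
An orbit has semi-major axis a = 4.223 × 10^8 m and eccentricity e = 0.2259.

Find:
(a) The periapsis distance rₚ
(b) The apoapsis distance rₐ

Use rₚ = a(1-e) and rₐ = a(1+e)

(a) rₚ = a(1 − e) = 4.223e+08 · (1 − 0.2259) = 4.223e+08 · 0.7741 ≈ 3.269e+08 m = 3.269 × 10^8 m.
(b) rₐ = a(1 + e) = 4.223e+08 · (1 + 0.2259) = 4.223e+08 · 1.2259 ≈ 5.177e+08 m = 5.177 × 10^8 m.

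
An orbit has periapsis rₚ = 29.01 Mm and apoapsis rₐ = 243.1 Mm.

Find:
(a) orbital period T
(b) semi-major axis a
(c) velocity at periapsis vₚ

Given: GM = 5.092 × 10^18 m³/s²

Convert to SI: rₚ = 29.01 Mm = 2.901e+07 m; rₐ = 243.1 Mm = 2.431e+08 m.
(a) With a = (rₚ + rₐ)/2 = 1.36055e+08 m, T = 2π √(a³/GM) = 2π √((1.36055e+08)³/5.092e+18) s ≈ 4419 s
(b) a = (rₚ + rₐ)/2 = (2.901e+07 + 2.431e+08)/2 ≈ 1.361e+08 m
(c) With a = (rₚ + rₐ)/2 = 1.36055e+08 m, vₚ = √(GM (2/rₚ − 1/a)) = √(5.092e+18 · (2/2.901e+07 − 1/1.36055e+08)) m/s ≈ 5.6e+05 m/s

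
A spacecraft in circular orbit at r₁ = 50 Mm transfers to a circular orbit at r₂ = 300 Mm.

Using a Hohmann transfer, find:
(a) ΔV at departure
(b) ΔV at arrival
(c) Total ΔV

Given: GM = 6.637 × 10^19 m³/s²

Convert to SI: r₁ = 50 Mm = 5e+07 m; r₂ = 300 Mm = 3e+08 m.
Transfer semi-major axis: a_t = (r₁ + r₂)/2 = (5e+07 + 3e+08)/2 = 1.75e+08 m.
Circular speeds: v₁ = √(GM/r₁) = 1.15213e+06 m/s, v₂ = √(GM/r₂) = 470354 m/s.
Transfer speeds (vis-viva v² = GM(2/r − 1/a_t)): v₁ᵗ = 1.50849e+06 m/s, v₂ᵗ = 251415 m/s.
(a) ΔV₁ = |v₁ᵗ − v₁| ≈ 3.564e+05 m/s = 356.4 km/s.
(b) ΔV₂ = |v₂ − v₂ᵗ| ≈ 2.189e+05 m/s = 218.9 km/s.
(c) ΔV_total = ΔV₁ + ΔV₂ ≈ 5.753e+05 m/s = 575.3 km/s.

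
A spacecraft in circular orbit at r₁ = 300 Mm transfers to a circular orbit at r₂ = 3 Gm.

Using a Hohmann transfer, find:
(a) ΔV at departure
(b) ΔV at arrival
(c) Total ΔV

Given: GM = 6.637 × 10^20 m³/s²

Convert to SI: r₁ = 300 Mm = 3e+08 m; r₂ = 3 Gm = 3e+09 m.
Transfer semi-major axis: a_t = (r₁ + r₂)/2 = (3e+08 + 3e+09)/2 = 1.65e+09 m.
Circular speeds: v₁ = √(GM/r₁) = 1.48739e+06 m/s, v₂ = √(GM/r₂) = 470354 m/s.
Transfer speeds (vis-viva v² = GM(2/r − 1/a_t)): v₁ᵗ = 2.0056e+06 m/s, v₂ᵗ = 200560 m/s.
(a) ΔV₁ = |v₁ᵗ − v₁| ≈ 5.182e+05 m/s = 518.2 km/s.
(b) ΔV₂ = |v₂ − v₂ᵗ| ≈ 2.698e+05 m/s = 269.8 km/s.
(c) ΔV_total = ΔV₁ + ΔV₂ ≈ 7.88e+05 m/s = 788 km/s.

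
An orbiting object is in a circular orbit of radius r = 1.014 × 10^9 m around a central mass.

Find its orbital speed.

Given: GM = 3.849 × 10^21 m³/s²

For a circular orbit, gravity supplies the centripetal force, so v = √(GM / r).
v = √(3.849e+21 / 1.014e+09) m/s ≈ 1.948e+06 m/s = 1948 km/s.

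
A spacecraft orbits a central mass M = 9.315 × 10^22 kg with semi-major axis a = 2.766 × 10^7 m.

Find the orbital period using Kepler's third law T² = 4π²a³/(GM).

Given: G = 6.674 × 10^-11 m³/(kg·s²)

GM = G · M = 6.674e-11 · 9.315e+22 = 6.21683e+12 m³/s².
Kepler's third law: T = 2π √(a³ / GM).
Substituting a = 2.766e+07 m and GM = 6.21683e+12 m³/s²:
T = 2π √((2.766e+07)³ / 6.21683e+12) s
T ≈ 3.666e+05 s = 4.243 days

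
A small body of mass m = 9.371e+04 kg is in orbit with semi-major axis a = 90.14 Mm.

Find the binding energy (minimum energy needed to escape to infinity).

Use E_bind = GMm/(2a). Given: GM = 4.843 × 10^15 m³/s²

Convert to SI: a = 90.14 Mm = 9.014e+07 m.
Total orbital energy is E = −GMm/(2a); binding energy is E_bind = −E = GMm/(2a).
E_bind = 4.843e+15 · 9.371e+04 / (2 · 9.014e+07) J ≈ 2.517e+12 J = 2.517 TJ.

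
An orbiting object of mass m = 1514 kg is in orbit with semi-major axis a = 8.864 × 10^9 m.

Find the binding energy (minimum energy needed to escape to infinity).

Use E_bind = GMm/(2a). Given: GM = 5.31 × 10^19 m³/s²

Total orbital energy is E = −GMm/(2a); binding energy is E_bind = −E = GMm/(2a).
E_bind = 5.31e+19 · 1514 / (2 · 8.864e+09) J ≈ 4.535e+12 J = 4.535 TJ.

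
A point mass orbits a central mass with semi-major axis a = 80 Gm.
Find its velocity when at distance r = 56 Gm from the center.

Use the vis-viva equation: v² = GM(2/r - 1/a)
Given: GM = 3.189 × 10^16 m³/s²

Convert to SI: a = 80 Gm = 8e+10 m; r = 56 Gm = 5.6e+10 m.
Vis-viva: v = √(GM · (2/r − 1/a)).
2/r − 1/a = 2/5.6e+10 − 1/8e+10 = 2.32143e-11 m⁻¹.
v = √(3.189e+16 · 2.32143e-11) m/s ≈ 860.4 m/s = 860.4 m/s.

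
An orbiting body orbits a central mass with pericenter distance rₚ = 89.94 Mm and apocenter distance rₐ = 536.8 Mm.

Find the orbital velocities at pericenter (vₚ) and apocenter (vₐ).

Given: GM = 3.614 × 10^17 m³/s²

Convert to SI: rₚ = 89.94 Mm = 8.994e+07 m; rₐ = 536.8 Mm = 5.368e+08 m.
Use the vis-viva equation v² = GM(2/r − 1/a) with a = (rₚ + rₐ)/2 = (8.994e+07 + 5.368e+08)/2 = 3.1337e+08 m.
vₚ = √(GM · (2/rₚ − 1/a)) = √(3.614e+17 · (2/8.994e+07 − 1/3.1337e+08)) m/s ≈ 8.297e+04 m/s = 82.97 km/s.
vₐ = √(GM · (2/rₐ − 1/a)) = √(3.614e+17 · (2/5.368e+08 − 1/3.1337e+08)) m/s ≈ 1.39e+04 m/s = 13.9 km/s.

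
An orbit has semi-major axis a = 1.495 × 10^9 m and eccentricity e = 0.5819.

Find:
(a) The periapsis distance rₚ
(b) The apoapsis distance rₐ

(a) rₚ = a(1 − e) = 1.495e+09 · (1 − 0.5819) = 1.495e+09 · 0.4181 ≈ 6.251e+08 m = 6.251 × 10^8 m.
(b) rₐ = a(1 + e) = 1.495e+09 · (1 + 0.5819) = 1.495e+09 · 1.5819 ≈ 2.365e+09 m = 2.365 × 10^9 m.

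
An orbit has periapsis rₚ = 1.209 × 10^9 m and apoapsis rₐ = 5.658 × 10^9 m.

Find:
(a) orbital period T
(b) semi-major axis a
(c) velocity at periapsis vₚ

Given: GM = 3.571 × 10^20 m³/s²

(a) With a = (rₚ + rₐ)/2 = 3.4335e+09 m, T = 2π √(a³/GM) = 2π √((3.4335e+09)³/3.571e+20) s ≈ 6.689e+04 s
(b) a = (rₚ + rₐ)/2 = (1.209e+09 + 5.658e+09)/2 ≈ 3.434e+09 m
(c) With a = (rₚ + rₐ)/2 = 3.4335e+09 m, vₚ = √(GM (2/rₚ − 1/a)) = √(3.571e+20 · (2/1.209e+09 − 1/3.4335e+09)) m/s ≈ 6.977e+05 m/s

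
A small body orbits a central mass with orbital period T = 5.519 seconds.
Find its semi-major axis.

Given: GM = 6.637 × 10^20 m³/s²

Invert Kepler's third law: a = (GM · T² / (4π²))^(1/3).
Substituting T = 5.519 s and GM = 6.637e+20 m³/s²:
a = (6.637e+20 · (5.519)² / (4π²))^(1/3) m
a ≈ 8e+06 m = 8 Mm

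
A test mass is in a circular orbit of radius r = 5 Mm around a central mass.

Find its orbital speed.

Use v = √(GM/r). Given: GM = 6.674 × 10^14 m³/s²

Convert to SI: r = 5 Mm = 5e+06 m.
For a circular orbit, gravity supplies the centripetal force, so v = √(GM / r).
v = √(6.674e+14 / 5e+06) m/s ≈ 1.155e+04 m/s = 11.55 km/s.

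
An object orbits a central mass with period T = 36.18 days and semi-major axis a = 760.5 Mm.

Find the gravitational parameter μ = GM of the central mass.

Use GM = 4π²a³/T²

Convert to SI: T = 36.18 days = 3.12595e+06 s; a = 760.5 Mm = 7.605e+08 m.
GM = 4π² · a³ / T².
GM = 4π² · (7.605e+08)³ / (3.12595e+06)² m³/s² ≈ 1.777e+15 m³/s² = 1.777 × 10^15 m³/s².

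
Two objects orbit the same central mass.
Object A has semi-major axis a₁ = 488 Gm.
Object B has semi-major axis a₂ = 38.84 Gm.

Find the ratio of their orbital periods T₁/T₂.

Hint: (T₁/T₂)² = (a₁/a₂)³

Convert to SI: a₁ = 488 Gm = 4.88e+11 m; a₂ = 38.84 Gm = 3.884e+10 m.
From Kepler's third law, (T₁/T₂)² = (a₁/a₂)³, so T₁/T₂ = (a₁/a₂)^(3/2).
a₁/a₂ = 4.88e+11 / 3.884e+10 = 12.5644.
T₁/T₂ = (12.5644)^(3/2) ≈ 44.54.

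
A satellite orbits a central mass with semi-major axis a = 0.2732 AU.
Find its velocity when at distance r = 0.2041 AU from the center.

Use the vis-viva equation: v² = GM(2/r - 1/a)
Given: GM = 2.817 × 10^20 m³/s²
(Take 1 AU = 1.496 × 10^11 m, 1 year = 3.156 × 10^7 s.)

Convert to SI: a = 0.2732 AU = 4.08707e+10 m; r = 0.2041 AU = 3.05334e+10 m.
Vis-viva: v = √(GM · (2/r − 1/a)).
2/r − 1/a = 2/3.05334e+10 − 1/4.08707e+10 = 4.10347e-11 m⁻¹.
v = √(2.817e+20 · 4.10347e-11) m/s ≈ 1.075e+05 m/s = 22.68 AU/year.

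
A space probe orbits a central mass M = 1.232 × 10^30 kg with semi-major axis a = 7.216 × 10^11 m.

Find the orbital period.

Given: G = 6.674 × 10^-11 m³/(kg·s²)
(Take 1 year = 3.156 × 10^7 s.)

GM = G · M = 6.674e-11 · 1.232e+30 = 8.22237e+19 m³/s².
Kepler's third law: T = 2π √(a³ / GM).
Substituting a = 7.216e+11 m and GM = 8.22237e+19 m³/s²:
T = 2π √((7.216e+11)³ / 8.22237e+19) s
T ≈ 4.247e+08 s = 13.46 years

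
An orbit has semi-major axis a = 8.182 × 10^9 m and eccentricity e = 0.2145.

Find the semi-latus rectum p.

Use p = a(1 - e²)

p = a (1 − e²).
p = 8.182e+09 · (1 − (0.2145)²) = 8.182e+09 · 0.95399 ≈ 7.806e+09 m = 7.806 × 10^9 m.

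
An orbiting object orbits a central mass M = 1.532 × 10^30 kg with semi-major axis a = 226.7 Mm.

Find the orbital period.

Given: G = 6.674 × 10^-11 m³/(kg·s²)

Convert to SI: a = 226.7 Mm = 2.267e+08 m.
GM = G · M = 6.674e-11 · 1.532e+30 = 1.02246e+20 m³/s².
Kepler's third law: T = 2π √(a³ / GM).
Substituting a = 2.267e+08 m and GM = 1.02246e+20 m³/s²:
T = 2π √((2.267e+08)³ / 1.02246e+20) s
T ≈ 2121 s = 35.35 minutes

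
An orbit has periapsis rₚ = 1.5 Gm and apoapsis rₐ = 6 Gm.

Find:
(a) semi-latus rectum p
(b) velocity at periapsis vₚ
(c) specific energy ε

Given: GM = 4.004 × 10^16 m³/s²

Convert to SI: rₚ = 1.5 Gm = 1.5e+09 m; rₐ = 6 Gm = 6e+09 m.
(a) From a = (rₚ + rₐ)/2 = 3.75e+09 m and e = (rₐ − rₚ)/(rₐ + rₚ) = 0.6, p = a(1 − e²) = 3.75e+09 · (1 − (0.6)²) ≈ 2.4e+09 m
(b) With a = (rₚ + rₐ)/2 = 3.75e+09 m, vₚ = √(GM (2/rₚ − 1/a)) = √(4.004e+16 · (2/1.5e+09 − 1/3.75e+09)) m/s ≈ 6535 m/s
(c) With a = (rₚ + rₐ)/2 = 3.75e+09 m, ε = −GM/(2a) = −4.004e+16/(2 · 3.75e+09) J/kg ≈ -5.339e+06 J/kg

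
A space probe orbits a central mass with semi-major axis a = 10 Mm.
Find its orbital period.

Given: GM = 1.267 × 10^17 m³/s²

Convert to SI: a = 10 Mm = 1e+07 m.
Kepler's third law: T = 2π √(a³ / GM).
Substituting a = 1e+07 m and GM = 1.267e+17 m³/s²:
T = 2π √((1e+07)³ / 1.267e+17) s
T ≈ 558.2 s = 9.303 minutes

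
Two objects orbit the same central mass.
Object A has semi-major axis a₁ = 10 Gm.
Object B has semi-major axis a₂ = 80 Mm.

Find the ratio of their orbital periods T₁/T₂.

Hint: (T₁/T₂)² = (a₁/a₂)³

Convert to SI: a₁ = 10 Gm = 1e+10 m; a₂ = 80 Mm = 8e+07 m.
From Kepler's third law, (T₁/T₂)² = (a₁/a₂)³, so T₁/T₂ = (a₁/a₂)^(3/2).
a₁/a₂ = 1e+10 / 8e+07 = 125.
T₁/T₂ = (125)^(3/2) ≈ 1398.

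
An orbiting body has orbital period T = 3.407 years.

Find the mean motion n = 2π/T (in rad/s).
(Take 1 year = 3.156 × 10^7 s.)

Convert to SI: T = 3.407 years = 1.07525e+08 s.
n = 2π / T.
n = 2π / 1.07525e+08 s ≈ 5.843e-08 rad/s.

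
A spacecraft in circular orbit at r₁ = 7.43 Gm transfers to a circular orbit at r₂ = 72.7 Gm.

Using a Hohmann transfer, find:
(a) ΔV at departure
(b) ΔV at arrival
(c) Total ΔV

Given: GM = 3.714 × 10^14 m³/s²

Convert to SI: r₁ = 7.43 Gm = 7.43e+09 m; r₂ = 72.7 Gm = 7.27e+10 m.
Transfer semi-major axis: a_t = (r₁ + r₂)/2 = (7.43e+09 + 7.27e+10)/2 = 4.0065e+10 m.
Circular speeds: v₁ = √(GM/r₁) = 223.577 m/s, v₂ = √(GM/r₂) = 71.4749 m/s.
Transfer speeds (vis-viva v² = GM(2/r − 1/a_t)): v₁ᵗ = 301.17 m/s, v₂ᵗ = 30.7798 m/s.
(a) ΔV₁ = |v₁ᵗ − v₁| ≈ 77.59 m/s = 77.59 m/s.
(b) ΔV₂ = |v₂ − v₂ᵗ| ≈ 40.7 m/s = 40.7 m/s.
(c) ΔV_total = ΔV₁ + ΔV₂ ≈ 118.3 m/s = 118.3 m/s.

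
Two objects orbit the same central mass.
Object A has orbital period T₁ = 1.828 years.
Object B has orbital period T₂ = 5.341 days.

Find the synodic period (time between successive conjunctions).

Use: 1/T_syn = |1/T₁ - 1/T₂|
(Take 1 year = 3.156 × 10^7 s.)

Convert to SI: T₁ = 1.828 years = 5.76917e+07 s; T₂ = 5.341 days = 461462 s.
T_syn = |T₁ · T₂ / (T₁ − T₂)|.
T_syn = |5.76917e+07 · 461462 / (5.76917e+07 − 461462)| s ≈ 4.652e+05 s = 5.384 days.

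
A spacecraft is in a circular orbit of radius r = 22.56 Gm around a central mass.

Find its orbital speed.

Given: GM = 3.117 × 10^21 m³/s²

Convert to SI: r = 22.56 Gm = 2.256e+10 m.
For a circular orbit, gravity supplies the centripetal force, so v = √(GM / r).
v = √(3.117e+21 / 2.256e+10) m/s ≈ 3.717e+05 m/s = 371.7 km/s.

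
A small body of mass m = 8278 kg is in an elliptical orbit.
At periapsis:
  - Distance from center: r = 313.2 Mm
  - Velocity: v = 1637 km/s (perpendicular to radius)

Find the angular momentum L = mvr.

Convert to SI: r = 313.2 Mm = 3.132e+08 m; v = 1637 km/s = 1.637e+06 m/s.
Since v is perpendicular to r, L = m · v · r.
L = 8278 · 1.637e+06 · 3.132e+08 kg·m²/s ≈ 4.244e+18 kg·m²/s.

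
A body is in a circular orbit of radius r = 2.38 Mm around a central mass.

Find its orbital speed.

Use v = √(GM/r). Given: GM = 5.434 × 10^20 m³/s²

Convert to SI: r = 2.38 Mm = 2.38e+06 m.
For a circular orbit, gravity supplies the centripetal force, so v = √(GM / r).
v = √(5.434e+20 / 2.38e+06) m/s ≈ 1.511e+07 m/s = 1.511e+04 km/s.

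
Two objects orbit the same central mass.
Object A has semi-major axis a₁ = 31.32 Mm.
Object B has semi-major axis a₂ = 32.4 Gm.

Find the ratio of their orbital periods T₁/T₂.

Convert to SI: a₁ = 31.32 Mm = 3.132e+07 m; a₂ = 32.4 Gm = 3.24e+10 m.
From Kepler's third law, (T₁/T₂)² = (a₁/a₂)³, so T₁/T₂ = (a₁/a₂)^(3/2).
a₁/a₂ = 3.132e+07 / 3.24e+10 = 0.000966667.
T₁/T₂ = (0.000966667)^(3/2) ≈ 3.005e-05.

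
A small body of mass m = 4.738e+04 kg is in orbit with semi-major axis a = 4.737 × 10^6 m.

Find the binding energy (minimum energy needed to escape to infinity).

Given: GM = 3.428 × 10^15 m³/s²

Total orbital energy is E = −GMm/(2a); binding energy is E_bind = −E = GMm/(2a).
E_bind = 3.428e+15 · 4.738e+04 / (2 · 4.737e+06) J ≈ 1.714e+13 J = 17.14 TJ.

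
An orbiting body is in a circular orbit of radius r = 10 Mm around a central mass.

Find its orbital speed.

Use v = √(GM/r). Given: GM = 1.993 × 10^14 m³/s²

Convert to SI: r = 10 Mm = 1e+07 m.
For a circular orbit, gravity supplies the centripetal force, so v = √(GM / r).
v = √(1.993e+14 / 1e+07) m/s ≈ 4464 m/s = 4.464 km/s.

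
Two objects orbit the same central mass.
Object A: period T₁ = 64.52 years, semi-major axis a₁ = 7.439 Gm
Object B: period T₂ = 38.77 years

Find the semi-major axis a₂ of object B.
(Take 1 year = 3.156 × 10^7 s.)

Convert to SI: T₁ = 64.52 years = 2.03625e+09 s; a₁ = 7.439 Gm = 7.439e+09 m; T₂ = 38.77 years = 1.22358e+09 s.
Kepler's third law: (T₁/T₂)² = (a₁/a₂)³ ⇒ a₂ = a₁ · (T₂/T₁)^(2/3).
T₂/T₁ = 1.22358e+09 / 2.03625e+09 = 0.600899.
a₂ = 7.439e+09 · (0.600899)^(2/3) m ≈ 5.297e+09 m = 5.297 Gm.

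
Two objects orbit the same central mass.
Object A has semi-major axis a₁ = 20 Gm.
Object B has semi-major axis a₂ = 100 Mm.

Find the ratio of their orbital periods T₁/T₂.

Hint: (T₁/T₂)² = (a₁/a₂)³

Convert to SI: a₁ = 20 Gm = 2e+10 m; a₂ = 100 Mm = 1e+08 m.
From Kepler's third law, (T₁/T₂)² = (a₁/a₂)³, so T₁/T₂ = (a₁/a₂)^(3/2).
a₁/a₂ = 2e+10 / 1e+08 = 200.
T₁/T₂ = (200)^(3/2) ≈ 2828.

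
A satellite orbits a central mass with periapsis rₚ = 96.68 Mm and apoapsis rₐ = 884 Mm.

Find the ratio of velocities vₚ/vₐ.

Convert to SI: rₚ = 96.68 Mm = 9.668e+07 m; rₐ = 884 Mm = 8.84e+08 m.
Conservation of angular momentum gives rₚvₚ = rₐvₐ, so vₚ/vₐ = rₐ/rₚ.
vₚ/vₐ = 8.84e+08 / 9.668e+07 ≈ 9.144.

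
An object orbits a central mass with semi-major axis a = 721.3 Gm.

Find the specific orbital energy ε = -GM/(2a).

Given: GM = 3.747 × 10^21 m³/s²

Convert to SI: a = 721.3 Gm = 7.213e+11 m.
ε = −GM / (2a).
ε = −3.747e+21 / (2 · 7.213e+11) J/kg ≈ -2.597e+09 J/kg = -2.597 GJ/kg.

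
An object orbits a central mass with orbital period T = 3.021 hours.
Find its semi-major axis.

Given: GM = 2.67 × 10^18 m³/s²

Convert to SI: T = 3.021 hours = 10875.6 s.
Invert Kepler's third law: a = (GM · T² / (4π²))^(1/3).
Substituting T = 10875.6 s and GM = 2.67e+18 m³/s²:
a = (2.67e+18 · (10875.6)² / (4π²))^(1/3) m
a ≈ 2e+08 m = 200 Mm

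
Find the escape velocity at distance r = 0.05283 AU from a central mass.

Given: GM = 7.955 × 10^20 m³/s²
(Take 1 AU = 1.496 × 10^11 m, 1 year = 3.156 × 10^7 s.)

Convert to SI: r = 0.05283 AU = 7.90337e+09 m.
Escape velocity comes from setting total energy to zero: ½v² − GM/r = 0 ⇒ v_esc = √(2GM / r).
v_esc = √(2 · 7.955e+20 / 7.90337e+09) m/s ≈ 4.487e+05 m/s = 94.65 AU/year.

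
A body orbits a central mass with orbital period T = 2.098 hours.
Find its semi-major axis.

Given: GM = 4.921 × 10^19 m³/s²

Convert to SI: T = 2.098 hours = 7552.8 s.
Invert Kepler's third law: a = (GM · T² / (4π²))^(1/3).
Substituting T = 7552.8 s and GM = 4.921e+19 m³/s²:
a = (4.921e+19 · (7552.8)² / (4π²))^(1/3) m
a ≈ 4.143e+08 m = 4.143 × 10^8 m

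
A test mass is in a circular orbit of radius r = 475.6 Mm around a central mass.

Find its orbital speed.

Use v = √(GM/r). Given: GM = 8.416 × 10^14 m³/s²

Convert to SI: r = 475.6 Mm = 4.756e+08 m.
For a circular orbit, gravity supplies the centripetal force, so v = √(GM / r).
v = √(8.416e+14 / 4.756e+08) m/s ≈ 1330 m/s = 1.33 km/s.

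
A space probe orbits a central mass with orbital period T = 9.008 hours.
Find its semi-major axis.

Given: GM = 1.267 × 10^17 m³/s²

Convert to SI: T = 9.008 hours = 32428.8 s.
Invert Kepler's third law: a = (GM · T² / (4π²))^(1/3).
Substituting T = 32428.8 s and GM = 1.267e+17 m³/s²:
a = (1.267e+17 · (32428.8)² / (4π²))^(1/3) m
a ≈ 1.5e+08 m = 150 Mm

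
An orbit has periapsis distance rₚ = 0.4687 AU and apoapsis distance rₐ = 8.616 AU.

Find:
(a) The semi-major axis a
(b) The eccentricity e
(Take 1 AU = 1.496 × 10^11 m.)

Convert to SI: rₚ = 0.4687 AU = 7.01175e+10 m; rₐ = 8.616 AU = 1.28895e+12 m.
(a) a = (rₚ + rₐ) / 2 = (7.01175e+10 + 1.28895e+12) / 2 ≈ 6.795e+11 m = 4.542 AU.
(b) e = (rₐ − rₚ) / (rₐ + rₚ) = (1.28895e+12 − 7.01175e+10) / (1.28895e+12 + 7.01175e+10) ≈ 0.8968.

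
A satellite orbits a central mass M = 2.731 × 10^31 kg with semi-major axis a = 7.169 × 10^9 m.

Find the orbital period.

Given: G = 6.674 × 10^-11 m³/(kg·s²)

GM = G · M = 6.674e-11 · 2.731e+31 = 1.82267e+21 m³/s².
Kepler's third law: T = 2π √(a³ / GM).
Substituting a = 7.169e+09 m and GM = 1.82267e+21 m³/s²:
T = 2π √((7.169e+09)³ / 1.82267e+21) s
T ≈ 8.933e+04 s = 1.034 days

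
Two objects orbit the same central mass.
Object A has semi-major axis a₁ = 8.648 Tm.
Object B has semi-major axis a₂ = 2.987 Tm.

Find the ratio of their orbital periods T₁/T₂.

Convert to SI: a₁ = 8.648 Tm = 8.648e+12 m; a₂ = 2.987 Tm = 2.987e+12 m.
From Kepler's third law, (T₁/T₂)² = (a₁/a₂)³, so T₁/T₂ = (a₁/a₂)^(3/2).
a₁/a₂ = 8.648e+12 / 2.987e+12 = 2.89521.
T₁/T₂ = (2.89521)^(3/2) ≈ 4.926.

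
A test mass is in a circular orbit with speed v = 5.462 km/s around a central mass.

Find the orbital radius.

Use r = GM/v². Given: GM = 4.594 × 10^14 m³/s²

Convert to SI: v = 5.462 km/s = 5462 m/s.
For a circular orbit, v² = GM / r, so r = GM / v².
r = 4.594e+14 / (5462)² m ≈ 1.54e+07 m = 15.4 Mm.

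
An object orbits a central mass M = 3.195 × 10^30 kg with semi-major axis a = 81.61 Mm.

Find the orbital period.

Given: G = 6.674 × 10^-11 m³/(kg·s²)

Convert to SI: a = 81.61 Mm = 8.161e+07 m.
GM = G · M = 6.674e-11 · 3.195e+30 = 2.13234e+20 m³/s².
Kepler's third law: T = 2π √(a³ / GM).
Substituting a = 8.161e+07 m and GM = 2.13234e+20 m³/s²:
T = 2π √((8.161e+07)³ / 2.13234e+20) s
T ≈ 317.2 s = 5.287 minutes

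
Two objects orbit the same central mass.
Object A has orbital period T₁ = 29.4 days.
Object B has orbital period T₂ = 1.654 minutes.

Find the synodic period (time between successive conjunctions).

Convert to SI: T₁ = 29.4 days = 2.54016e+06 s; T₂ = 1.654 minutes = 99.24 s.
T_syn = |T₁ · T₂ / (T₁ − T₂)|.
T_syn = |2.54016e+06 · 99.24 / (2.54016e+06 − 99.24)| s ≈ 99.24 s = 1.654 minutes.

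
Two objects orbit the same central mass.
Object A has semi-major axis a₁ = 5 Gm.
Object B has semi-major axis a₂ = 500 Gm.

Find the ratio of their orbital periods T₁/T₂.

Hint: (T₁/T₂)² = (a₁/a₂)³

Convert to SI: a₁ = 5 Gm = 5e+09 m; a₂ = 500 Gm = 5e+11 m.
From Kepler's third law, (T₁/T₂)² = (a₁/a₂)³, so T₁/T₂ = (a₁/a₂)^(3/2).
a₁/a₂ = 5e+09 / 5e+11 = 0.01.
T₁/T₂ = (0.01)^(3/2) ≈ 0.001.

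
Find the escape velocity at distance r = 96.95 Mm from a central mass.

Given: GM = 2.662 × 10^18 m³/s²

Convert to SI: r = 96.95 Mm = 9.695e+07 m.
Escape velocity comes from setting total energy to zero: ½v² − GM/r = 0 ⇒ v_esc = √(2GM / r).
v_esc = √(2 · 2.662e+18 / 9.695e+07) m/s ≈ 2.343e+05 m/s = 234.3 km/s.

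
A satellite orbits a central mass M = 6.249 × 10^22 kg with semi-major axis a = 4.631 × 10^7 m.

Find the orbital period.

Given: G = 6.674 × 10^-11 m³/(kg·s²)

GM = G · M = 6.674e-11 · 6.249e+22 = 4.17058e+12 m³/s².
Kepler's third law: T = 2π √(a³ / GM).
Substituting a = 4.631e+07 m and GM = 4.17058e+12 m³/s²:
T = 2π √((4.631e+07)³ / 4.17058e+12) s
T ≈ 9.696e+05 s = 11.22 days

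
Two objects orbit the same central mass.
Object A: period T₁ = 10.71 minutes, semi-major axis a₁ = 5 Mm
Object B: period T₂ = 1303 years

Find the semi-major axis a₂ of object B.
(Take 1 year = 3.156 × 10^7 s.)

Convert to SI: T₁ = 10.71 minutes = 642.6 s; a₁ = 5 Mm = 5e+06 m; T₂ = 1303 years = 4.11227e+10 s.
Kepler's third law: (T₁/T₂)² = (a₁/a₂)³ ⇒ a₂ = a₁ · (T₂/T₁)^(2/3).
T₂/T₁ = 4.11227e+10 / 642.6 = 6.39942e+07.
a₂ = 5e+06 · (6.39942e+07)^(2/3) m ≈ 8e+11 m = 800 Gm.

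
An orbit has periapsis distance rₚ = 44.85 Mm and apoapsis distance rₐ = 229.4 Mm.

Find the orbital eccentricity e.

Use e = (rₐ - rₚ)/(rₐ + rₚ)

Convert to SI: rₚ = 44.85 Mm = 4.485e+07 m; rₐ = 229.4 Mm = 2.294e+08 m.
e = (rₐ − rₚ) / (rₐ + rₚ).
e = (2.294e+08 − 4.485e+07) / (2.294e+08 + 4.485e+07) = 1.8455e+08 / 2.7425e+08 ≈ 0.6729.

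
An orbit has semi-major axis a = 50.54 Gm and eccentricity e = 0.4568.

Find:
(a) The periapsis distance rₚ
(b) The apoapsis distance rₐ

Convert to SI: a = 50.54 Gm = 5.054e+10 m.
(a) rₚ = a(1 − e) = 5.054e+10 · (1 − 0.4568) = 5.054e+10 · 0.5432 ≈ 2.745e+10 m = 27.45 Gm.
(b) rₐ = a(1 + e) = 5.054e+10 · (1 + 0.4568) = 5.054e+10 · 1.4568 ≈ 7.363e+10 m = 73.63 Gm.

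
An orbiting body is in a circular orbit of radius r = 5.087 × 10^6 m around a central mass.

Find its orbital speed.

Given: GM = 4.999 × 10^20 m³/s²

For a circular orbit, gravity supplies the centripetal force, so v = √(GM / r).
v = √(4.999e+20 / 5.087e+06) m/s ≈ 9.913e+06 m/s = 9913 km/s.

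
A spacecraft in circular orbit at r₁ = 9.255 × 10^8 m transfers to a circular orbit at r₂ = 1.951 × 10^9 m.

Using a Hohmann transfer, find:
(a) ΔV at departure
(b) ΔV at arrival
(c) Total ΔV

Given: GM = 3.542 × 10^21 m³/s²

Transfer semi-major axis: a_t = (r₁ + r₂)/2 = (9.255e+08 + 1.951e+09)/2 = 1.43825e+09 m.
Circular speeds: v₁ = √(GM/r₁) = 1.9563e+06 m/s, v₂ = √(GM/r₂) = 1.3474e+06 m/s.
Transfer speeds (vis-viva v² = GM(2/r − 1/a_t)): v₁ᵗ = 2.27849e+06 m/s, v₂ᵗ = 1.08085e+06 m/s.
(a) ΔV₁ = |v₁ᵗ − v₁| ≈ 3.222e+05 m/s = 322.2 km/s.
(b) ΔV₂ = |v₂ − v₂ᵗ| ≈ 2.665e+05 m/s = 266.5 km/s.
(c) ΔV_total = ΔV₁ + ΔV₂ ≈ 5.887e+05 m/s = 588.7 km/s.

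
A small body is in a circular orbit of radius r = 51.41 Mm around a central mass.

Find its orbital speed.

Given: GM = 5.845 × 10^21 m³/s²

Convert to SI: r = 51.41 Mm = 5.141e+07 m.
For a circular orbit, gravity supplies the centripetal force, so v = √(GM / r).
v = √(5.845e+21 / 5.141e+07) m/s ≈ 1.066e+07 m/s = 1.066e+04 km/s.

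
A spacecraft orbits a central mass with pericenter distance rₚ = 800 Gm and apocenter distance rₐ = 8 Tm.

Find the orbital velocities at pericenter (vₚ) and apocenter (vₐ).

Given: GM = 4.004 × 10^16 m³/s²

Convert to SI: rₚ = 800 Gm = 8e+11 m; rₐ = 8 Tm = 8e+12 m.
Use the vis-viva equation v² = GM(2/r − 1/a) with a = (rₚ + rₐ)/2 = (8e+11 + 8e+12)/2 = 4.4e+12 m.
vₚ = √(GM · (2/rₚ − 1/a)) = √(4.004e+16 · (2/8e+11 − 1/4.4e+12)) m/s ≈ 301.7 m/s = 301.7 m/s.
vₐ = √(GM · (2/rₐ − 1/a)) = √(4.004e+16 · (2/8e+12 − 1/4.4e+12)) m/s ≈ 30.17 m/s = 30.17 m/s.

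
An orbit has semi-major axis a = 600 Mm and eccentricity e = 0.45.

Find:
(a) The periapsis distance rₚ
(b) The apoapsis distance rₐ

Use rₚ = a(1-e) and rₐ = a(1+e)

Convert to SI: a = 600 Mm = 6e+08 m.
(a) rₚ = a(1 − e) = 6e+08 · (1 − 0.45) = 6e+08 · 0.55 ≈ 3.3e+08 m = 330 Mm.
(b) rₐ = a(1 + e) = 6e+08 · (1 + 0.45) = 6e+08 · 1.45 ≈ 8.7e+08 m = 870 Mm.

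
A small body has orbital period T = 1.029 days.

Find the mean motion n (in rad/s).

Convert to SI: T = 1.029 days = 88905.6 s.
n = 2π / T.
n = 2π / 88905.6 s ≈ 7.067e-05 rad/s.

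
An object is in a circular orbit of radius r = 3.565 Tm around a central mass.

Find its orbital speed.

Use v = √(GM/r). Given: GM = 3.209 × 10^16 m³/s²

Convert to SI: r = 3.565 Tm = 3.565e+12 m.
For a circular orbit, gravity supplies the centripetal force, so v = √(GM / r).
v = √(3.209e+16 / 3.565e+12) m/s ≈ 94.88 m/s = 94.88 m/s.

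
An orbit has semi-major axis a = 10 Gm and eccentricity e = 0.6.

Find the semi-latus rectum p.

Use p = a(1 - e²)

Convert to SI: a = 10 Gm = 1e+10 m.
p = a (1 − e²).
p = 1e+10 · (1 − (0.6)²) = 1e+10 · 0.64 ≈ 6.4e+09 m = 6.4 Gm.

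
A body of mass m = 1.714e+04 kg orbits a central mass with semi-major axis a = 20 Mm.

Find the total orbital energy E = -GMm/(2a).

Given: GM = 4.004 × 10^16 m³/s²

Convert to SI: a = 20 Mm = 2e+07 m.
E = −GMm / (2a).
E = −4.004e+16 · 1.714e+04 / (2 · 2e+07) J ≈ -1.716e+13 J = -17.16 TJ.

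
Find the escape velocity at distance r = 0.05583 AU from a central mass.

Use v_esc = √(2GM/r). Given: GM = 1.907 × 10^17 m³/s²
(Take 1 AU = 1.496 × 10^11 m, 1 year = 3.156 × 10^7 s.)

Convert to SI: r = 0.05583 AU = 8.35217e+09 m.
Escape velocity comes from setting total energy to zero: ½v² − GM/r = 0 ⇒ v_esc = √(2GM / r).
v_esc = √(2 · 1.907e+17 / 8.35217e+09) m/s ≈ 6758 m/s = 1.426 AU/year.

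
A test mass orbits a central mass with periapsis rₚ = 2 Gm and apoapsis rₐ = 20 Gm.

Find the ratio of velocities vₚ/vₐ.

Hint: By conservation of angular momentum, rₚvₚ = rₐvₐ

Convert to SI: rₚ = 2 Gm = 2e+09 m; rₐ = 20 Gm = 2e+10 m.
Conservation of angular momentum gives rₚvₚ = rₐvₐ, so vₚ/vₐ = rₐ/rₚ.
vₚ/vₐ = 2e+10 / 2e+09 ≈ 10.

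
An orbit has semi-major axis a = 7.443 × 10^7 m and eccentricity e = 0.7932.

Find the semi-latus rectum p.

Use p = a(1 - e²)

p = a (1 − e²).
p = 7.443e+07 · (1 − (0.7932)²) = 7.443e+07 · 0.370834 ≈ 2.76e+07 m = 2.76 × 10^7 m.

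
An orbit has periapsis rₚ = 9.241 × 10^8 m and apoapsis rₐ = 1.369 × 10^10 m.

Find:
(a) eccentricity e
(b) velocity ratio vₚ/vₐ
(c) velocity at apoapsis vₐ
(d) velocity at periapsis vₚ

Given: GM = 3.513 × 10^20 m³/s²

(a) e = (rₐ − rₚ)/(rₐ + rₚ) = (1.369e+10 − 9.241e+08)/(1.369e+10 + 9.241e+08) ≈ 0.8735
(b) Conservation of angular momentum (rₚvₚ = rₐvₐ) gives vₚ/vₐ = rₐ/rₚ = 1.369e+10/9.241e+08 ≈ 14.81
(c) With a = (rₚ + rₐ)/2 = 7.30705e+09 m, vₐ = √(GM (2/rₐ − 1/a)) = √(3.513e+20 · (2/1.369e+10 − 1/7.30705e+09)) m/s ≈ 5.697e+04 m/s
(d) With a = (rₚ + rₐ)/2 = 7.30705e+09 m, vₚ = √(GM (2/rₚ − 1/a)) = √(3.513e+20 · (2/9.241e+08 − 1/7.30705e+09)) m/s ≈ 8.439e+05 m/s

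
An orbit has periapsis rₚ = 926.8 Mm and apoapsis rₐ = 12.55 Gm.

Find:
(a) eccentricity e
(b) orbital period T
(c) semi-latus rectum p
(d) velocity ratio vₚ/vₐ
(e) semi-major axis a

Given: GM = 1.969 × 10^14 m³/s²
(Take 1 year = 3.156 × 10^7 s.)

Convert to SI: rₚ = 926.8 Mm = 9.268e+08 m; rₐ = 12.55 Gm = 1.255e+10 m.
(a) e = (rₐ − rₚ)/(rₐ + rₚ) = (1.255e+10 − 9.268e+08)/(1.255e+10 + 9.268e+08) ≈ 0.8625
(b) With a = (rₚ + rₐ)/2 = 6.7384e+09 m, T = 2π √(a³/GM) = 2π √((6.7384e+09)³/1.969e+14) s ≈ 2.477e+08 s
(c) From a = (rₚ + rₐ)/2 = 6.7384e+09 m and e = (rₐ − rₚ)/(rₐ + rₚ) = 0.86246, p = a(1 − e²) = 6.7384e+09 · (1 − (0.86246)²) ≈ 1.726e+09 m
(d) Conservation of angular momentum (rₚvₚ = rₐvₐ) gives vₚ/vₐ = rₐ/rₚ = 1.255e+10/9.268e+08 ≈ 13.54
(e) a = (rₚ + rₐ)/2 = (9.268e+08 + 1.255e+10)/2 ≈ 6.738e+09 m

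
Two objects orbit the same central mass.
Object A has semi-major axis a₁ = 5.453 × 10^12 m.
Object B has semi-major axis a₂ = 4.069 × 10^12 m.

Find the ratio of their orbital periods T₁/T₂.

From Kepler's third law, (T₁/T₂)² = (a₁/a₂)³, so T₁/T₂ = (a₁/a₂)^(3/2).
a₁/a₂ = 5.453e+12 / 4.069e+12 = 1.34013.
T₁/T₂ = (1.34013)^(3/2) ≈ 1.551.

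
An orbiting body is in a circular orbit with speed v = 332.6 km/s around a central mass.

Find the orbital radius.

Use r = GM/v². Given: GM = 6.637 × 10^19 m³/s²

Convert to SI: v = 332.6 km/s = 332600 m/s.
For a circular orbit, v² = GM / r, so r = GM / v².
r = 6.637e+19 / (332600)² m ≈ 6e+08 m = 600 Mm.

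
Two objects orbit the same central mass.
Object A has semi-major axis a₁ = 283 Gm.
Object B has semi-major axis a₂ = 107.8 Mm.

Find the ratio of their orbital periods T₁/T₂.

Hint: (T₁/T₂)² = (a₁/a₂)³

Convert to SI: a₁ = 283 Gm = 2.83e+11 m; a₂ = 107.8 Mm = 1.078e+08 m.
From Kepler's third law, (T₁/T₂)² = (a₁/a₂)³, so T₁/T₂ = (a₁/a₂)^(3/2).
a₁/a₂ = 2.83e+11 / 1.078e+08 = 2625.23.
T₁/T₂ = (2625.23)^(3/2) ≈ 1.345e+05.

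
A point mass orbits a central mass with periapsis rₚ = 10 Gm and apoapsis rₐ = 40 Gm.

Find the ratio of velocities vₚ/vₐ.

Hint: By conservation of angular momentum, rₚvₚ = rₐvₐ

Convert to SI: rₚ = 10 Gm = 1e+10 m; rₐ = 40 Gm = 4e+10 m.
Conservation of angular momentum gives rₚvₚ = rₐvₐ, so vₚ/vₐ = rₐ/rₚ.
vₚ/vₐ = 4e+10 / 1e+10 ≈ 4.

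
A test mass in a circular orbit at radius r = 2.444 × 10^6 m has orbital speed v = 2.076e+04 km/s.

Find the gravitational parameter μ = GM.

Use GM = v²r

Convert to SI: v = 2.076e+04 km/s = 2.076e+07 m/s.
For a circular orbit v² = GM/r, so GM = v² · r.
GM = (2.076e+07)² · 2.444e+06 m³/s² ≈ 1.053e+21 m³/s² = 1.053 × 10^21 m³/s².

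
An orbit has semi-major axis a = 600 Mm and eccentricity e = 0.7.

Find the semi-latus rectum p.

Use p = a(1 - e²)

Convert to SI: a = 600 Mm = 6e+08 m.
p = a (1 − e²).
p = 6e+08 · (1 − (0.7)²) = 6e+08 · 0.51 ≈ 3.06e+08 m = 306 Mm.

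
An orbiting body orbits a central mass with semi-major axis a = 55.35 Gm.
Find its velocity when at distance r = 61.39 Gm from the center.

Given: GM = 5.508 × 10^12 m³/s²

Convert to SI: a = 55.35 Gm = 5.535e+10 m; r = 61.39 Gm = 6.139e+10 m.
Vis-viva: v = √(GM · (2/r − 1/a)).
2/r − 1/a = 2/6.139e+10 − 1/5.535e+10 = 1.45117e-11 m⁻¹.
v = √(5.508e+12 · 1.45117e-11) m/s ≈ 8.94 m/s = 8.94 m/s.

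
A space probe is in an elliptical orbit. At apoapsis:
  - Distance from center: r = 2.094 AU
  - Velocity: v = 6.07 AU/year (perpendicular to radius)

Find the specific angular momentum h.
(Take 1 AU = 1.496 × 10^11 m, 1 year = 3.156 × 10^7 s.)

Convert to SI: r = 2.094 AU = 3.13262e+11 m; v = 6.07 AU/year = 28772.9 m/s.
With v perpendicular to r, h = r · v.
h = 3.13262e+11 · 28772.9 m²/s ≈ 9.013e+15 m²/s.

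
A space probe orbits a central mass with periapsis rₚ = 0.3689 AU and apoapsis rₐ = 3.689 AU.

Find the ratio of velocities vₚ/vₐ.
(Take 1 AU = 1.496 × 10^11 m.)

Convert to SI: rₚ = 0.3689 AU = 5.51874e+10 m; rₐ = 3.689 AU = 5.51874e+11 m.
Conservation of angular momentum gives rₚvₚ = rₐvₐ, so vₚ/vₐ = rₐ/rₚ.
vₚ/vₐ = 5.51874e+11 / 5.51874e+10 ≈ 10.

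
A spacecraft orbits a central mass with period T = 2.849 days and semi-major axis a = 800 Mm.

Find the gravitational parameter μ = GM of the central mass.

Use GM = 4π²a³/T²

Convert to SI: T = 2.849 days = 246154 s; a = 800 Mm = 8e+08 m.
GM = 4π² · a³ / T².
GM = 4π² · (8e+08)³ / (246154)² m³/s² ≈ 3.336e+17 m³/s² = 3.336 × 10^17 m³/s².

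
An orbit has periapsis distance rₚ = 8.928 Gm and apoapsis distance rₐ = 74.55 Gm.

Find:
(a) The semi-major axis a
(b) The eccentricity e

Convert to SI: rₚ = 8.928 Gm = 8.928e+09 m; rₐ = 74.55 Gm = 7.455e+10 m.
(a) a = (rₚ + rₐ) / 2 = (8.928e+09 + 7.455e+10) / 2 ≈ 4.174e+10 m = 41.74 Gm.
(b) e = (rₐ − rₚ) / (rₐ + rₚ) = (7.455e+10 − 8.928e+09) / (7.455e+10 + 8.928e+09) ≈ 0.7861.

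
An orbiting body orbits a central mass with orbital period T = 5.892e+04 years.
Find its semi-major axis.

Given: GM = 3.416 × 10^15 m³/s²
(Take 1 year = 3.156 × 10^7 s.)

Convert to SI: T = 5.892e+04 years = 1.85952e+12 s.
Invert Kepler's third law: a = (GM · T² / (4π²))^(1/3).
Substituting T = 1.85952e+12 s and GM = 3.416e+15 m³/s²:
a = (3.416e+15 · (1.85952e+12)² / (4π²))^(1/3) m
a ≈ 6.688e+12 m = 6.688 Tm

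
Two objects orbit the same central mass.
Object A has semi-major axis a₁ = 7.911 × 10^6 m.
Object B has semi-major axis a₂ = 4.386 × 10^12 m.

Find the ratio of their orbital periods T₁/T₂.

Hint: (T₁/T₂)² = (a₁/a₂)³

From Kepler's third law, (T₁/T₂)² = (a₁/a₂)³, so T₁/T₂ = (a₁/a₂)^(3/2).
a₁/a₂ = 7.911e+06 / 4.386e+12 = 1.80369e-06.
T₁/T₂ = (1.80369e-06)^(3/2) ≈ 2.422e-09.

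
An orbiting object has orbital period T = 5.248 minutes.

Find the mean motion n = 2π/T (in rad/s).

Convert to SI: T = 5.248 minutes = 314.88 s.
n = 2π / T.
n = 2π / 314.88 s ≈ 0.01995 rad/s.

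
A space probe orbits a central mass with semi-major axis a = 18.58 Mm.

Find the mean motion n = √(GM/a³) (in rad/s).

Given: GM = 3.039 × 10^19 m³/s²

Convert to SI: a = 18.58 Mm = 1.858e+07 m.
n = √(GM / a³).
n = √(3.039e+19 / (1.858e+07)³) rad/s ≈ 0.06883 rad/s.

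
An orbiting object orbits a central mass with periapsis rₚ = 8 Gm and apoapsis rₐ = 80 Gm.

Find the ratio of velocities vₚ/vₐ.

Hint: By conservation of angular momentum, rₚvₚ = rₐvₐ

Convert to SI: rₚ = 8 Gm = 8e+09 m; rₐ = 80 Gm = 8e+10 m.
Conservation of angular momentum gives rₚvₚ = rₐvₐ, so vₚ/vₐ = rₐ/rₚ.
vₚ/vₐ = 8e+10 / 8e+09 ≈ 10.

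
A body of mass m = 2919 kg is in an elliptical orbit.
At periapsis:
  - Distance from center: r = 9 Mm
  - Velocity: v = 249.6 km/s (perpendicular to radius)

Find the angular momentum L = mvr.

Convert to SI: r = 9 Mm = 9e+06 m; v = 249.6 km/s = 249600 m/s.
Since v is perpendicular to r, L = m · v · r.
L = 2919 · 249600 · 9e+06 kg·m²/s ≈ 6.557e+15 kg·m²/s.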